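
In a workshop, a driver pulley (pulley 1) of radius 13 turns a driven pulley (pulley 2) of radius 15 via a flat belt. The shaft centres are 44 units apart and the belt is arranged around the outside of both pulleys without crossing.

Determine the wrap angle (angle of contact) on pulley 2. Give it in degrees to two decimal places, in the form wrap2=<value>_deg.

open belt: β = asin((r2−r1)/C) = asin(2/44) = 2.6053°
wrap1 = π − 2β = 174.7895°
wrap2 = π + 2β = 185.2105°

wrap2=185.21_deg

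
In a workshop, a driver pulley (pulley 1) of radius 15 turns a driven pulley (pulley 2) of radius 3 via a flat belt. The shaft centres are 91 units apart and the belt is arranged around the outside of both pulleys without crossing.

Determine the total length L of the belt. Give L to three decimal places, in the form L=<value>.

open belt: β = asin((r2−r1)/C) = asin(-12/91) = -7.5776°
wrap1 = π − 2β = 195.1551°
wrap2 = π + 2β = 164.8449°
tangent length = C·cosβ = 90.2053
L = r1·wrap1 + r2·wrap2 + 2·C·cosβ = 15·3.4061 + 3·2.8771 + 2·90.2053 = 240.1334

L=240.133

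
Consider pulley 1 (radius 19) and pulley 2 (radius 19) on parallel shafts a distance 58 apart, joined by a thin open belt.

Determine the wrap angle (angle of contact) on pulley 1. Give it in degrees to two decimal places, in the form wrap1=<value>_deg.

open belt: β = asin((r2−r1)/C) = asin(0/58) = 0.0000°
wrap1 = π − 2β = 180.0000°
wrap2 = π + 2β = 180.0000°

wrap1=180.00_deg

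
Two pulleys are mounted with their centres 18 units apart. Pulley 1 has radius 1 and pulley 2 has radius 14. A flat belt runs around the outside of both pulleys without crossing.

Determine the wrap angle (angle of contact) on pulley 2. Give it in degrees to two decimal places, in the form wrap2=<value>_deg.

open belt: β = asin((r2−r1)/C) = asin(13/18) = 46.2383°
wrap1 = π − 2β = 87.5235°
wrap2 = π + 2β = 272.4765°

wrap2=272.48_deg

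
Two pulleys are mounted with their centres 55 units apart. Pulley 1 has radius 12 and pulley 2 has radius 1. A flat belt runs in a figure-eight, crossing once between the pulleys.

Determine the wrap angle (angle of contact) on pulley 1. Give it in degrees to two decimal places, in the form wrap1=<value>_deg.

crossed belt: β = asin((r1+r2)/C) = asin(13/55) = 13.6720°
wrap1 = wrap2 = π + 2β = 207.3440°

wrap1=207.34_deg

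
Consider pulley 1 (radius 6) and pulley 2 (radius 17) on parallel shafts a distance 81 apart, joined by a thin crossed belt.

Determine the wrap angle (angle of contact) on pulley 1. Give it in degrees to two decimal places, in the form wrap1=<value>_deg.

crossed belt: β = asin((r1+r2)/C) = asin(23/81) = 16.4961°
wrap1 = wrap2 = π + 2β = 212.9923°

wrap1=212.99_deg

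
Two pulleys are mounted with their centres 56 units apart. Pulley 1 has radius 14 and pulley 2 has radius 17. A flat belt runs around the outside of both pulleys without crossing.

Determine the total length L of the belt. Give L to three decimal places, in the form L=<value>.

L=209.550

open belt: β = asin((r2−r1)/C) = asin(3/56) = 3.0709°
wrap1 = π − 2β = 173.8582°
wrap2 = π + 2β = 186.1418°
tangent length = C·cosβ = 55.9196
L = r1·wrap1 + r2·wrap2 + 2·C·cosβ = 14·3.0344 + 17·3.2488 + 2·55.9196 = 209.5501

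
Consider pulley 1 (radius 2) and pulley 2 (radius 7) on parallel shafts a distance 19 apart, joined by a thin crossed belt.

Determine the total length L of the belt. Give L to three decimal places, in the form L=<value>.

crossed belt: β = asin((r1+r2)/C) = asin(9/19) = 28.2737°
wrap1 = wrap2 = π + 2β = 236.5474°
tangent length = C·cosβ = 16.7332
L = (r1+r2)·wrap + 2·C·cosβ = 9·4.1285 + 2·16.7332 = 70.6232

L=70.623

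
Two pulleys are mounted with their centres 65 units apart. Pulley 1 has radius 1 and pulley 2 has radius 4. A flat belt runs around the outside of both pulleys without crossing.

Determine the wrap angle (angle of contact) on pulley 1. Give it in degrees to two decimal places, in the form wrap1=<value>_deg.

open belt: β = asin((r2−r1)/C) = asin(3/65) = 2.6454°
wrap1 = π − 2β = 174.7093°
wrap2 = π + 2β = 185.2907°

wrap1=174.71_deg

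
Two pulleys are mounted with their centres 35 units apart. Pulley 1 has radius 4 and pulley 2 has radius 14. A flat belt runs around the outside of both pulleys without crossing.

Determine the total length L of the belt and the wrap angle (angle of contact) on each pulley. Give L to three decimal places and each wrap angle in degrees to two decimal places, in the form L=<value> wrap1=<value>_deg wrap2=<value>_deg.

L=129.426 wrap1=146.80_deg wrap2=213.20_deg

open belt: β = asin((r2−r1)/C) = asin(10/35) = 16.6015°
wrap1 = π − 2β = 146.7969°
wrap2 = π + 2β = 213.2031°
tangent length = C·cosβ = 33.5410
L = r1·wrap1 + r2·wrap2 + 2·C·cosβ = 4·2.5621 + 14·3.7211 + 2·33.5410 = 129.4257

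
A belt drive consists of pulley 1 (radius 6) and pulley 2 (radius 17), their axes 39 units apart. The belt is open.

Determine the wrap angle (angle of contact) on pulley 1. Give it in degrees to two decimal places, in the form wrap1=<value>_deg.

open belt: β = asin((r2−r1)/C) = asin(11/39) = 16.3827°
wrap1 = π − 2β = 147.2347°
wrap2 = π + 2β = 212.7653°

wrap1=147.23_deg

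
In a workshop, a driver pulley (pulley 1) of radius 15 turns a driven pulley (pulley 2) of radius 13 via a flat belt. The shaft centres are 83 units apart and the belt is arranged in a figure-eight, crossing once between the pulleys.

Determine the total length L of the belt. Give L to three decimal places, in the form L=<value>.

crossed belt: β = asin((r1+r2)/C) = asin(28/83) = 19.7155°
wrap1 = wrap2 = π + 2β = 219.4309°
tangent length = C·cosβ = 78.1345
L = (r1+r2)·wrap + 2·C·cosβ = 28·3.8298 + 2·78.1345 = 263.5032

L=263.503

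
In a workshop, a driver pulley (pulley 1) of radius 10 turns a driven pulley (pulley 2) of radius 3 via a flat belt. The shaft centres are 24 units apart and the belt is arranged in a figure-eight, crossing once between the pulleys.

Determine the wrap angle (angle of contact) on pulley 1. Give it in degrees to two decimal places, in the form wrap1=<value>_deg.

wrap1=245.59_deg

crossed belt: β = asin((r1+r2)/C) = asin(13/24) = 32.7972°
wrap1 = wrap2 = π + 2β = 245.5943°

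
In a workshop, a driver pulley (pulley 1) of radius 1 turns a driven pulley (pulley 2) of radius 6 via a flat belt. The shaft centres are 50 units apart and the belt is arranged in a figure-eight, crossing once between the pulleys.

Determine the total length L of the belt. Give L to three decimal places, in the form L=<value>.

L=122.973

crossed belt: β = asin((r1+r2)/C) = asin(7/50) = 8.0478°
wrap1 = wrap2 = π + 2β = 196.0957°
tangent length = C·cosβ = 49.5076
L = (r1+r2)·wrap + 2·C·cosβ = 7·3.4225 + 2·49.5076 = 122.9728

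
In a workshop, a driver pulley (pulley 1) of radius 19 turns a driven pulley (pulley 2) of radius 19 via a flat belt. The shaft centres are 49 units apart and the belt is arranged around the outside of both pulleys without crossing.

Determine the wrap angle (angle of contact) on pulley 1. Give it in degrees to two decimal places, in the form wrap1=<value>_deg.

open belt: β = asin((r2−r1)/C) = asin(0/49) = 0.0000°
wrap1 = π − 2β = 180.0000°
wrap2 = π + 2β = 180.0000°

wrap1=180.00_deg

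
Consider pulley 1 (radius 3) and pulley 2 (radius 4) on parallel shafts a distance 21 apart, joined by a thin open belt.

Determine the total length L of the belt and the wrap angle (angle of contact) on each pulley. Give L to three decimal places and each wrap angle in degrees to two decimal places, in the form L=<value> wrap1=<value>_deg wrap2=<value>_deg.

L=64.039 wrap1=174.54_deg wrap2=185.46_deg

open belt: β = asin((r2−r1)/C) = asin(1/21) = 2.7294°
wrap1 = π − 2β = 174.5412°
wrap2 = π + 2β = 185.4588°
tangent length = C·cosβ = 20.9762
L = r1·wrap1 + r2·wrap2 + 2·C·cosβ = 3·3.0463 + 4·3.2369 + 2·20.9762 = 64.0388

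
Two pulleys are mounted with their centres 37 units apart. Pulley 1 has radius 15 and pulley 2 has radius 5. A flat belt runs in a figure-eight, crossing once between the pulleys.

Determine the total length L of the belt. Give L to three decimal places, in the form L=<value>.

crossed belt: β = asin((r1+r2)/C) = asin(20/37) = 32.7204°
wrap1 = wrap2 = π + 2β = 245.4409°
tangent length = C·cosβ = 31.1288
L = (r1+r2)·wrap + 2·C·cosβ = 20·4.2838 + 2·31.1288 = 147.9326

L=147.933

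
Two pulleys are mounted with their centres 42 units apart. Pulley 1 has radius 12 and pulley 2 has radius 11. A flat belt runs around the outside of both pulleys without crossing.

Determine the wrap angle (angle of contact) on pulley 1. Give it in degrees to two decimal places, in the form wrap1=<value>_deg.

open belt: β = asin((r2−r1)/C) = asin(-1/42) = -1.3643°
wrap1 = π − 2β = 182.7286°
wrap2 = π + 2β = 177.2714°

wrap1=182.73_deg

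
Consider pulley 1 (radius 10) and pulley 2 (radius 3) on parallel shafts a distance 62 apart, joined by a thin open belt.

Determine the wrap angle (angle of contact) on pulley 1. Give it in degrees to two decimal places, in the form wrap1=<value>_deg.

wrap1=192.97_deg

open belt: β = asin((r2−r1)/C) = asin(-7/62) = -6.4827°
wrap1 = π − 2β = 192.9654°
wrap2 = π + 2β = 167.0346°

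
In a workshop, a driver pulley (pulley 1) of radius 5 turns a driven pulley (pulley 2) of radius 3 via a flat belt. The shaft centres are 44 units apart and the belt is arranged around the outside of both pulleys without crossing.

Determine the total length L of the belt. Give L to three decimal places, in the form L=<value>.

L=113.224

open belt: β = asin((r2−r1)/C) = asin(-2/44) = -2.6053°
wrap1 = π − 2β = 185.2105°
wrap2 = π + 2β = 174.7895°
tangent length = C·cosβ = 43.9545
L = r1·wrap1 + r2·wrap2 + 2·C·cosβ = 5·3.2325 + 3·3.0507 + 2·43.9545 = 113.2237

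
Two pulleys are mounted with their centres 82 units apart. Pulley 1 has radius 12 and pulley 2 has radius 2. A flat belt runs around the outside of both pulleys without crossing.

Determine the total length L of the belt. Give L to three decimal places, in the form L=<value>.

open belt: β = asin((r2−r1)/C) = asin(-10/82) = -7.0047°
wrap1 = π − 2β = 194.0095°
wrap2 = π + 2β = 165.9905°
tangent length = C·cosβ = 81.3880
L = r1·wrap1 + r2·wrap2 + 2·C·cosβ = 12·3.3861 + 2·2.8971 + 2·81.3880 = 209.2033

L=209.203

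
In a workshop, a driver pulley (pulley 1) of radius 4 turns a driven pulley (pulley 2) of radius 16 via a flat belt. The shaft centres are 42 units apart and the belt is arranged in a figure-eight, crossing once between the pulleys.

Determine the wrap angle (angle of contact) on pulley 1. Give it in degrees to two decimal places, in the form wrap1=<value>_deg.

wrap1=236.87_deg

crossed belt: β = asin((r1+r2)/C) = asin(20/42) = 28.4369°
wrap1 = wrap2 = π + 2β = 236.8738°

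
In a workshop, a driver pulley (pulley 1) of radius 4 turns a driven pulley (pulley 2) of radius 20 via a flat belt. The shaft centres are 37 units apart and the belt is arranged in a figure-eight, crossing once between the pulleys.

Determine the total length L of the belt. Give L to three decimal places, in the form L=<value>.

crossed belt: β = asin((r1+r2)/C) = asin(24/37) = 40.4398°
wrap1 = wrap2 = π + 2β = 260.8796°
tangent length = C·cosβ = 28.1603
L = (r1+r2)·wrap + 2·C·cosβ = 24·4.5532 + 2·28.1603 = 165.5975

L=165.597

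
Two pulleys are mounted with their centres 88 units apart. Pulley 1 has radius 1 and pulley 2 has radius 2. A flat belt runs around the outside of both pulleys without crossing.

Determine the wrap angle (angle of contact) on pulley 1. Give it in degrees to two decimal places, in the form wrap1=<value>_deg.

open belt: β = asin((r2−r1)/C) = asin(1/88) = 0.6511°
wrap1 = π − 2β = 178.6978°
wrap2 = π + 2β = 181.3022°

wrap1=178.70_deg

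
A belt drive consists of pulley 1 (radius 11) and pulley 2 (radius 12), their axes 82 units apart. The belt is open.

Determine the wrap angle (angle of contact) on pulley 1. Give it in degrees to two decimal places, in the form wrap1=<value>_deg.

wrap1=178.60_deg

open belt: β = asin((r2−r1)/C) = asin(1/82) = 0.6987°
wrap1 = π − 2β = 178.6025°
wrap2 = π + 2β = 181.3975°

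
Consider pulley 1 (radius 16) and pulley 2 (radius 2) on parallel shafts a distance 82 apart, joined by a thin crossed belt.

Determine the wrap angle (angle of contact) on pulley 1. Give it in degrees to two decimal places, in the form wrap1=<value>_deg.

wrap1=205.36_deg

crossed belt: β = asin((r1+r2)/C) = asin(18/82) = 12.6804°
wrap1 = wrap2 = π + 2β = 205.3608°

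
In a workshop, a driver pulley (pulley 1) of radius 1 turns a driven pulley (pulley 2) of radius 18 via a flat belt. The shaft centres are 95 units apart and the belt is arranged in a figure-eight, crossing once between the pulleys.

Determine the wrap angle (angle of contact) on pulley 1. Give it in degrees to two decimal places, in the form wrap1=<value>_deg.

wrap1=203.07_deg

crossed belt: β = asin((r1+r2)/C) = asin(19/95) = 11.5370°
wrap1 = wrap2 = π + 2β = 203.0739°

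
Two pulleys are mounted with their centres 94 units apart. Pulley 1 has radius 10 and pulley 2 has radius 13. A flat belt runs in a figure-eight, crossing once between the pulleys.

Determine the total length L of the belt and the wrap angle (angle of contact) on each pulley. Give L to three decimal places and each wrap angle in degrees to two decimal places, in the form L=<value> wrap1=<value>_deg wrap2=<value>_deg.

crossed belt: β = asin((r1+r2)/C) = asin(23/94) = 14.1630°
wrap1 = wrap2 = π + 2β = 208.3259°
tangent length = C·cosβ = 91.1427
L = (r1+r2)·wrap + 2·C·cosβ = 23·3.6360 + 2·91.1427 = 265.9129

L=265.913 wrap1=208.33_deg wrap2=208.33_deg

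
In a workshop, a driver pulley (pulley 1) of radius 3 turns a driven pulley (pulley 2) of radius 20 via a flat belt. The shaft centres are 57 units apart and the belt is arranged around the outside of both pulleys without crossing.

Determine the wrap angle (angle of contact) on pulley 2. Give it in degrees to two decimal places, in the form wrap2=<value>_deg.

wrap2=214.70_deg

open belt: β = asin((r2−r1)/C) = asin(17/57) = 17.3523°
wrap1 = π − 2β = 145.2955°
wrap2 = π + 2β = 214.7045°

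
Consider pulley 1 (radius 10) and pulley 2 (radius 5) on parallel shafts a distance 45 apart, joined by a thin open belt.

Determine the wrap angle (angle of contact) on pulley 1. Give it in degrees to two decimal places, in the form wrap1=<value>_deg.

wrap1=192.76_deg

open belt: β = asin((r2−r1)/C) = asin(-5/45) = -6.3794°
wrap1 = π − 2β = 192.7587°
wrap2 = π + 2β = 167.2413°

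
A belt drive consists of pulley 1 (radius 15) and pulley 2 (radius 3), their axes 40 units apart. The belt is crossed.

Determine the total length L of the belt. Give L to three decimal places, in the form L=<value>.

crossed belt: β = asin((r1+r2)/C) = asin(18/40) = 26.7437°
wrap1 = wrap2 = π + 2β = 233.4874°
tangent length = C·cosβ = 35.7211
L = (r1+r2)·wrap + 2·C·cosβ = 18·4.0751 + 2·35.7211 = 144.7945

L=144.795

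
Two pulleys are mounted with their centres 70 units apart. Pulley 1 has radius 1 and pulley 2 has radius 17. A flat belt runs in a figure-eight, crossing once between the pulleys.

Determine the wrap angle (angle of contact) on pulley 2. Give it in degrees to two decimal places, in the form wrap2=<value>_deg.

wrap2=209.80_deg

crossed belt: β = asin((r1+r2)/C) = asin(18/70) = 14.9006°
wrap1 = wrap2 = π + 2β = 209.8012°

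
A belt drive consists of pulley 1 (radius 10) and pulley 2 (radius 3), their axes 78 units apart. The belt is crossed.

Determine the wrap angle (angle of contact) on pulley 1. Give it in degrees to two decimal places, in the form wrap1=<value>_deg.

wrap1=199.19_deg

crossed belt: β = asin((r1+r2)/C) = asin(13/78) = 9.5941°
wrap1 = wrap2 = π + 2β = 199.1881°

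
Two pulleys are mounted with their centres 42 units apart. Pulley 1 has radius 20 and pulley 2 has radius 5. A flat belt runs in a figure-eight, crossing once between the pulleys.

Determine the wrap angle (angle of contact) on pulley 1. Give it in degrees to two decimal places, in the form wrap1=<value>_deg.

crossed belt: β = asin((r1+r2)/C) = asin(25/42) = 36.5296°
wrap1 = wrap2 = π + 2β = 253.0592°

wrap1=253.06_deg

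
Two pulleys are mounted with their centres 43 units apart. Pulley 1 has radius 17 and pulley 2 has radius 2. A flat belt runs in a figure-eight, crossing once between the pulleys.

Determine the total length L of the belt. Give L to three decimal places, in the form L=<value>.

crossed belt: β = asin((r1+r2)/C) = asin(19/43) = 26.2226°
wrap1 = wrap2 = π + 2β = 232.4453°
tangent length = C·cosβ = 38.5746
L = (r1+r2)·wrap + 2·C·cosβ = 19·4.0569 + 2·38.5746 = 154.2310

L=154.231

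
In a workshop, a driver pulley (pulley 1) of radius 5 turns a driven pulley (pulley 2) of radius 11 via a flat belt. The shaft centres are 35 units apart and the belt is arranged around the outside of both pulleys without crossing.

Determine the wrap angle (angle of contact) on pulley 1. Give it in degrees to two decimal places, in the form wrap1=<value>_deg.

open belt: β = asin((r2−r1)/C) = asin(6/35) = 9.8709°
wrap1 = π − 2β = 160.2582°
wrap2 = π + 2β = 199.7418°

wrap1=160.26_deg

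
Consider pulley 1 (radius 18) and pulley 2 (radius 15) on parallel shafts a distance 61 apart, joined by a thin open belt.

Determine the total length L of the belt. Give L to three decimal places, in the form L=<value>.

open belt: β = asin((r2−r1)/C) = asin(-3/61) = -2.8190°
wrap1 = π − 2β = 185.6379°
wrap2 = π + 2β = 174.3621°
tangent length = C·cosβ = 60.9262
L = r1·wrap1 + r2·wrap2 + 2·C·cosβ = 18·3.2400 + 15·3.0432 + 2·60.9262 = 225.8201

L=225.820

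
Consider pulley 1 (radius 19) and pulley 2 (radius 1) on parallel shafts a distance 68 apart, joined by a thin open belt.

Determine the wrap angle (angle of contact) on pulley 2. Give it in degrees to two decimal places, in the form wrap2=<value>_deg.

open belt: β = asin((r2−r1)/C) = asin(-18/68) = -15.3495°
wrap1 = π − 2β = 210.6990°
wrap2 = π + 2β = 149.3010°

wrap2=149.30_deg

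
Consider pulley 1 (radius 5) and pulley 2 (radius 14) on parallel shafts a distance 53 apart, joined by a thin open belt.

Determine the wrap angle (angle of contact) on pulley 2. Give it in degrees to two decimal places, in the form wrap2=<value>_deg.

wrap2=199.55_deg

open belt: β = asin((r2−r1)/C) = asin(9/53) = 9.7768°
wrap1 = π − 2β = 160.4463°
wrap2 = π + 2β = 199.5537°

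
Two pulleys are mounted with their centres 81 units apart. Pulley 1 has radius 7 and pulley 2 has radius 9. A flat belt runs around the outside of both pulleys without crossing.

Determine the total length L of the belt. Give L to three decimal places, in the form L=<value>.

open belt: β = asin((r2−r1)/C) = asin(2/81) = 1.4149°
wrap1 = π − 2β = 177.1703°
wrap2 = π + 2β = 182.8297°
tangent length = C·cosβ = 80.9753
L = r1·wrap1 + r2·wrap2 + 2·C·cosβ = 7·3.0922 + 9·3.1910 + 2·80.9753 = 212.3149

L=212.315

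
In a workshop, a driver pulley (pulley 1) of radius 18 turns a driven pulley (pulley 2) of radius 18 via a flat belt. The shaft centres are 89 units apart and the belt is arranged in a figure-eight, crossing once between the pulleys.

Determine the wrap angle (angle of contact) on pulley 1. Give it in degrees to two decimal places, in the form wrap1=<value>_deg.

wrap1=227.72_deg

crossed belt: β = asin((r1+r2)/C) = asin(36/89) = 23.8594°
wrap1 = wrap2 = π + 2β = 227.7189°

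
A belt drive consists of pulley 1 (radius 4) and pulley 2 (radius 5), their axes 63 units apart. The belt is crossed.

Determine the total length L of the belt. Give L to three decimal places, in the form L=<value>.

L=155.562

crossed belt: β = asin((r1+r2)/C) = asin(9/63) = 8.2132°
wrap1 = wrap2 = π + 2β = 196.4264°
tangent length = C·cosβ = 62.3538
L = (r1+r2)·wrap + 2·C·cosβ = 9·3.4283 + 2·62.3538 = 155.5622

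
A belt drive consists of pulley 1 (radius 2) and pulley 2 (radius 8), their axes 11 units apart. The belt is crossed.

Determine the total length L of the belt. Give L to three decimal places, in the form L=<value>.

L=63.403

crossed belt: β = asin((r1+r2)/C) = asin(10/11) = 65.3800°
wrap1 = wrap2 = π + 2β = 310.7600°
tangent length = C·cosβ = 4.5826
L = (r1+r2)·wrap + 2·C·cosβ = 10·5.4238 + 2·4.5826 = 63.4030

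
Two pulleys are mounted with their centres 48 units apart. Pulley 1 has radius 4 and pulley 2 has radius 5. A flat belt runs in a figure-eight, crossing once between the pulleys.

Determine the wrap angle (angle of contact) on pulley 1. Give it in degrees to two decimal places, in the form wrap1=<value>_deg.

wrap1=201.61_deg

crossed belt: β = asin((r1+r2)/C) = asin(9/48) = 10.8069°
wrap1 = wrap2 = π + 2β = 201.6138°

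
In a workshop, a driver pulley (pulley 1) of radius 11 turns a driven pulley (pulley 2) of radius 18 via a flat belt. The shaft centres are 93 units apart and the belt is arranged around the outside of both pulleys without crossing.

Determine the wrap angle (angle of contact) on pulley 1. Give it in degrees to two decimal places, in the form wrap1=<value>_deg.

wrap1=171.37_deg

open belt: β = asin((r2−r1)/C) = asin(7/93) = 4.3167°
wrap1 = π − 2β = 171.3667°
wrap2 = π + 2β = 188.6333°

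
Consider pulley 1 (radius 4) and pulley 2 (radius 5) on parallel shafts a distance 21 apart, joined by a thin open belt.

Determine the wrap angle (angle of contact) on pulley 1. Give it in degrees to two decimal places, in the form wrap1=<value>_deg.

open belt: β = asin((r2−r1)/C) = asin(1/21) = 2.7294°
wrap1 = π − 2β = 174.5412°
wrap2 = π + 2β = 185.4588°

wrap1=174.54_deg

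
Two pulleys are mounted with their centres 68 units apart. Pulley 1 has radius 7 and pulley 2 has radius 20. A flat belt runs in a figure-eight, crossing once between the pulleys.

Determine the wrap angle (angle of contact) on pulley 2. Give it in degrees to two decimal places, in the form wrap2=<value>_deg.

crossed belt: β = asin((r1+r2)/C) = asin(27/68) = 23.3944°
wrap1 = wrap2 = π + 2β = 226.7889°

wrap2=226.79_deg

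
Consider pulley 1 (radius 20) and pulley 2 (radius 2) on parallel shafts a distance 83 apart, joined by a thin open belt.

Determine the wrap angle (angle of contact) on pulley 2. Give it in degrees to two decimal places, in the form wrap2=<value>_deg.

wrap2=154.95_deg

open belt: β = asin((r2−r1)/C) = asin(-18/83) = -12.5251°
wrap1 = π − 2β = 205.0502°
wrap2 = π + 2β = 154.9498°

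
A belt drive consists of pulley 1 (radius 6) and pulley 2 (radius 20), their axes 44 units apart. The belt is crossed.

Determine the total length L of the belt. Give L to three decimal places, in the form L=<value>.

L=185.548

crossed belt: β = asin((r1+r2)/C) = asin(26/44) = 36.2215°
wrap1 = wrap2 = π + 2β = 252.4431°
tangent length = C·cosβ = 35.4965
L = (r1+r2)·wrap + 2·C·cosβ = 26·4.4060 + 2·35.4965 = 185.5480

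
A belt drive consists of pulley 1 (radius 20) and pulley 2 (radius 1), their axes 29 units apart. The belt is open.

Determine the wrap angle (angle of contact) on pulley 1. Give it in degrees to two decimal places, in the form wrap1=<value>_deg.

open belt: β = asin((r2−r1)/C) = asin(-19/29) = -40.9327°
wrap1 = π − 2β = 261.8654°
wrap2 = π + 2β = 98.1346°

wrap1=261.87_deg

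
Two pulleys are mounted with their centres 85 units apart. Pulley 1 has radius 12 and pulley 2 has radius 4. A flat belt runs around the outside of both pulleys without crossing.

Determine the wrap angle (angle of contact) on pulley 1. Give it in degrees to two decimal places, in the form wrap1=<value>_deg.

open belt: β = asin((r2−r1)/C) = asin(-8/85) = -5.4005°
wrap1 = π − 2β = 190.8011°
wrap2 = π + 2β = 169.1989°

wrap1=190.80_deg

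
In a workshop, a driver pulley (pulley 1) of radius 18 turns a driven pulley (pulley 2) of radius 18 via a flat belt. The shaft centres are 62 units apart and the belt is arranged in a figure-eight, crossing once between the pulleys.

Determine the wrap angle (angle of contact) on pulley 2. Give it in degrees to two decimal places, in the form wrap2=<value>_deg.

crossed belt: β = asin((r1+r2)/C) = asin(36/62) = 35.4959°
wrap1 = wrap2 = π + 2β = 250.9919°

wrap2=250.99_deg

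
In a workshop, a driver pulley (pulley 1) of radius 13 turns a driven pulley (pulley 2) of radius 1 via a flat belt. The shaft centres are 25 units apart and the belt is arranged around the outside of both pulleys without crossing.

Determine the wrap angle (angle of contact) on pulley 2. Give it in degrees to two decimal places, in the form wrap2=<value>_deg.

open belt: β = asin((r2−r1)/C) = asin(-12/25) = -28.6854°
wrap1 = π − 2β = 237.3708°
wrap2 = π + 2β = 122.6292°

wrap2=122.63_deg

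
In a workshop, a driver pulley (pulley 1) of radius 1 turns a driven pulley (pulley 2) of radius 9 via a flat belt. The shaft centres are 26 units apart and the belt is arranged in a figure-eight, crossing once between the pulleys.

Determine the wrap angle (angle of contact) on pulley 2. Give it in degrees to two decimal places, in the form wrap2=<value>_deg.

wrap2=225.24_deg

crossed belt: β = asin((r1+r2)/C) = asin(10/26) = 22.6199°
wrap1 = wrap2 = π + 2β = 225.2397°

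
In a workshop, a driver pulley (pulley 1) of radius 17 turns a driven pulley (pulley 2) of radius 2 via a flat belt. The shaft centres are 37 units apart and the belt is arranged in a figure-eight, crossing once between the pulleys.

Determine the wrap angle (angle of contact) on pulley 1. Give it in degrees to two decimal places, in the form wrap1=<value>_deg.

wrap1=241.80_deg

crossed belt: β = asin((r1+r2)/C) = asin(19/37) = 30.8981°
wrap1 = wrap2 = π + 2β = 241.7963°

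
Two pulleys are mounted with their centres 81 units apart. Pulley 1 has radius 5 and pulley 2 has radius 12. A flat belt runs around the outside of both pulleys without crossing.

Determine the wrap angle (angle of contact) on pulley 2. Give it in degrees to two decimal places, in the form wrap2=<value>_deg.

wrap2=189.92_deg

open belt: β = asin((r2−r1)/C) = asin(7/81) = 4.9577°
wrap1 = π − 2β = 170.0847°
wrap2 = π + 2β = 189.9153°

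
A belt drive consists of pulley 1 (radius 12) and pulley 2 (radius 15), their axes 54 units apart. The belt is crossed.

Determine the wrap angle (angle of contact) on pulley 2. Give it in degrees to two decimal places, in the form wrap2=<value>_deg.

wrap2=240.00_deg

crossed belt: β = asin((r1+r2)/C) = asin(27/54) = 30.0000°
wrap1 = wrap2 = π + 2β = 240.0000°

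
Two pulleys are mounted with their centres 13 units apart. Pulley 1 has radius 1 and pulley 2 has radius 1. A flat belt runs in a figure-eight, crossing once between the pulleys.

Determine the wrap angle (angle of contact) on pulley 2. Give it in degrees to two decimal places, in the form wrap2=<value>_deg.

crossed belt: β = asin((r1+r2)/C) = asin(2/13) = 8.8499°
wrap1 = wrap2 = π + 2β = 197.6998°

wrap2=197.70_deg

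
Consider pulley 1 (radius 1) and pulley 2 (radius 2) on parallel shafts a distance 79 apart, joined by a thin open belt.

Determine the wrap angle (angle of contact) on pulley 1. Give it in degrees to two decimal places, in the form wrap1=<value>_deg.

wrap1=178.55_deg

open belt: β = asin((r2−r1)/C) = asin(1/79) = 0.7253°
wrap1 = π − 2β = 178.5494°
wrap2 = π + 2β = 181.4506°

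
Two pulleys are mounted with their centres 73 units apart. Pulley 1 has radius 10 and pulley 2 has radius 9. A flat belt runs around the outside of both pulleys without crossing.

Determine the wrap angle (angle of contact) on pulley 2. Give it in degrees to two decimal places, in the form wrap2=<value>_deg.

open belt: β = asin((r2−r1)/C) = asin(-1/73) = -0.7849°
wrap1 = π − 2β = 181.5698°
wrap2 = π + 2β = 178.4302°

wrap2=178.43_deg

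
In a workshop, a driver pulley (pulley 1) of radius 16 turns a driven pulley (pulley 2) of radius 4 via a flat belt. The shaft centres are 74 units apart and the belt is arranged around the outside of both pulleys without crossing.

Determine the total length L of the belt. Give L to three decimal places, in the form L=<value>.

L=212.782

open belt: β = asin((r2−r1)/C) = asin(-12/74) = -9.3324°
wrap1 = π − 2β = 198.6648°
wrap2 = π + 2β = 161.3352°
tangent length = C·cosβ = 73.0205
L = r1·wrap1 + r2·wrap2 + 2·C·cosβ = 16·3.4674 + 4·2.8158 + 2·73.0205 = 212.7821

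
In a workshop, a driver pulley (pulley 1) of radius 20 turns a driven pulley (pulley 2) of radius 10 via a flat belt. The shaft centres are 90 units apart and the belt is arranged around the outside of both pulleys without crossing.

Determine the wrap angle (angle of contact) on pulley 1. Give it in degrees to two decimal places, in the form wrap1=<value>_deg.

wrap1=192.76_deg

open belt: β = asin((r2−r1)/C) = asin(-10/90) = -6.3794°
wrap1 = π − 2β = 192.7587°
wrap2 = π + 2β = 167.2413°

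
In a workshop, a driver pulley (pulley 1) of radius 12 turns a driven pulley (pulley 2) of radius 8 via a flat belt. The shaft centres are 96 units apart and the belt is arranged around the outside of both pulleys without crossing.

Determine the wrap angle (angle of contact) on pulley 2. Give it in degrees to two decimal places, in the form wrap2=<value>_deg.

wrap2=175.22_deg

open belt: β = asin((r2−r1)/C) = asin(-4/96) = -2.3880°
wrap1 = π − 2β = 184.7760°
wrap2 = π + 2β = 175.2240°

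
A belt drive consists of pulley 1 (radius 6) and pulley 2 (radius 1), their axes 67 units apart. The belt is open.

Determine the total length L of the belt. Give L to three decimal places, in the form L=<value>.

open belt: β = asin((r2−r1)/C) = asin(-5/67) = -4.2798°
wrap1 = π − 2β = 188.5596°
wrap2 = π + 2β = 171.4404°
tangent length = C·cosβ = 66.8132
L = r1·wrap1 + r2·wrap2 + 2·C·cosβ = 6·3.2910 + 1·2.9922 + 2·66.8132 = 156.3645

L=156.364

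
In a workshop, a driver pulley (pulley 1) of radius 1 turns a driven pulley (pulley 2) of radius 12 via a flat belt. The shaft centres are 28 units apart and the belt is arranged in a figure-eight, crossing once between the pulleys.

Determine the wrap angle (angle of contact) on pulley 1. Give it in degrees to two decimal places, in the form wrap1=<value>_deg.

crossed belt: β = asin((r1+r2)/C) = asin(13/28) = 27.6640°
wrap1 = wrap2 = π + 2β = 235.3280°

wrap1=235.33_deg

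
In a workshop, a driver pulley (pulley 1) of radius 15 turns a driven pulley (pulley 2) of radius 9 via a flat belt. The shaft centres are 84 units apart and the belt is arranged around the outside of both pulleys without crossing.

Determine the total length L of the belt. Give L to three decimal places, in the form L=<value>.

L=243.827

open belt: β = asin((r2−r1)/C) = asin(-6/84) = -4.0960°
wrap1 = π − 2β = 188.1921°
wrap2 = π + 2β = 171.8079°
tangent length = C·cosβ = 83.7854
L = r1·wrap1 + r2·wrap2 + 2·C·cosβ = 15·3.2846 + 9·2.9986 + 2·83.7854 = 243.8270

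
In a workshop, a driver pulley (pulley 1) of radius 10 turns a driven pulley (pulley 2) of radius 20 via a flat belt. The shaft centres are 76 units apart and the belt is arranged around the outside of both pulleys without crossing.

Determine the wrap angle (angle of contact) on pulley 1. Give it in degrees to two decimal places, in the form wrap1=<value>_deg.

wrap1=164.88_deg

open belt: β = asin((r2−r1)/C) = asin(10/76) = 7.5608°
wrap1 = π − 2β = 164.8783°
wrap2 = π + 2β = 195.1217°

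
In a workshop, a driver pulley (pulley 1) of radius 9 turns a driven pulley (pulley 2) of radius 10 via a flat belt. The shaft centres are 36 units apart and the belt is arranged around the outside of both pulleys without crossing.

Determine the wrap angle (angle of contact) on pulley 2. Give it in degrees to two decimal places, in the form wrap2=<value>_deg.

open belt: β = asin((r2−r1)/C) = asin(1/36) = 1.5918°
wrap1 = π − 2β = 176.8165°
wrap2 = π + 2β = 183.1835°

wrap2=183.18_deg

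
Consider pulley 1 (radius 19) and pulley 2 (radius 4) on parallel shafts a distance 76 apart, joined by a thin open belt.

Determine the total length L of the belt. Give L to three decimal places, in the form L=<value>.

open belt: β = asin((r2−r1)/C) = asin(-15/76) = -11.3831°
wrap1 = π − 2β = 202.7662°
wrap2 = π + 2β = 157.2338°
tangent length = C·cosβ = 74.5050
L = r1·wrap1 + r2·wrap2 + 2·C·cosβ = 19·3.5389 + 4·2.7442 + 2·74.5050 = 227.2269

L=227.227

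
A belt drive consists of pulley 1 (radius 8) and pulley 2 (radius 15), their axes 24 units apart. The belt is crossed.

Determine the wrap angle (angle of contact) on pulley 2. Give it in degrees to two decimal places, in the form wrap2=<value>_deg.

wrap2=326.80_deg

crossed belt: β = asin((r1+r2)/C) = asin(23/24) = 73.4022°
wrap1 = wrap2 = π + 2β = 326.8043°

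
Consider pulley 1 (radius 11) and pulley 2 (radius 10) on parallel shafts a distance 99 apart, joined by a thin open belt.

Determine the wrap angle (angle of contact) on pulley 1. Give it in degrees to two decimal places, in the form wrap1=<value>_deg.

wrap1=181.16_deg

open belt: β = asin((r2−r1)/C) = asin(-1/99) = -0.5788°
wrap1 = π − 2β = 181.1575°
wrap2 = π + 2β = 178.8425°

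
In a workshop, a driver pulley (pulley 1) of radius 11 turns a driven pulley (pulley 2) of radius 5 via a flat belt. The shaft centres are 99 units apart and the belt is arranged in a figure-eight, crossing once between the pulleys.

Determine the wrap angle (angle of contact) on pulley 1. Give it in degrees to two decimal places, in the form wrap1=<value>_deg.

wrap1=198.60_deg

crossed belt: β = asin((r1+r2)/C) = asin(16/99) = 9.3007°
wrap1 = wrap2 = π + 2β = 198.6014°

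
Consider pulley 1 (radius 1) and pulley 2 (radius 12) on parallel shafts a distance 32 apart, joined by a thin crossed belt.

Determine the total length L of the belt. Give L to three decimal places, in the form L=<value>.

crossed belt: β = asin((r1+r2)/C) = asin(13/32) = 23.9695°
wrap1 = wrap2 = π + 2β = 227.9390°
tangent length = C·cosβ = 29.2404
L = (r1+r2)·wrap + 2·C·cosβ = 13·3.9783 + 2·29.2404 = 110.1985

L=110.198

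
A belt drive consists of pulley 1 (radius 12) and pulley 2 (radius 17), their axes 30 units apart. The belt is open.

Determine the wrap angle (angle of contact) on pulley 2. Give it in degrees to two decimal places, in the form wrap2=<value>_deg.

open belt: β = asin((r2−r1)/C) = asin(5/30) = 9.5941°
wrap1 = π − 2β = 160.8119°
wrap2 = π + 2β = 199.1881°

wrap2=199.19_deg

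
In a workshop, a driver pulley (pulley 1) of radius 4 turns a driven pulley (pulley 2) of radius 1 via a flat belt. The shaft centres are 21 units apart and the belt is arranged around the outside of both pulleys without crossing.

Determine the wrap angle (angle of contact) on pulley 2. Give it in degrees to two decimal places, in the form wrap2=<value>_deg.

open belt: β = asin((r2−r1)/C) = asin(-3/21) = -8.2132°
wrap1 = π − 2β = 196.4264°
wrap2 = π + 2β = 163.5736°

wrap2=163.57_deg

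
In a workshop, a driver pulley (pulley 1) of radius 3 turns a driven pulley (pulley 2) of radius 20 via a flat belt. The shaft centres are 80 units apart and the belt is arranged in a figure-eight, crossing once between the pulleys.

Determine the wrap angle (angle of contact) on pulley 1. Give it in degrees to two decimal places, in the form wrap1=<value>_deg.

crossed belt: β = asin((r1+r2)/C) = asin(23/80) = 16.7083°
wrap1 = wrap2 = π + 2β = 213.4167°

wrap1=213.42_deg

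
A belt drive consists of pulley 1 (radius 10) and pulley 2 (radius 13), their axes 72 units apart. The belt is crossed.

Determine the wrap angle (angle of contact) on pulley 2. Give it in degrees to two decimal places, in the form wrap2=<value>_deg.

crossed belt: β = asin((r1+r2)/C) = asin(23/72) = 18.6293°
wrap1 = wrap2 = π + 2β = 217.2587°

wrap2=217.26_deg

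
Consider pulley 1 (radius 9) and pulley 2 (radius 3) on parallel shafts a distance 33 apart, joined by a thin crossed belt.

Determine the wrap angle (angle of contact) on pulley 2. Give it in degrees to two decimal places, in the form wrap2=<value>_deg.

wrap2=222.65_deg

crossed belt: β = asin((r1+r2)/C) = asin(12/33) = 21.3237°
wrap1 = wrap2 = π + 2β = 222.6474°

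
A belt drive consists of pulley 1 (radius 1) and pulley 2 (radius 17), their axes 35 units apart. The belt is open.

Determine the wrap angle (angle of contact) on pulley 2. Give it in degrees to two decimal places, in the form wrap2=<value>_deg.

open belt: β = asin((r2−r1)/C) = asin(16/35) = 27.2029°
wrap1 = π − 2β = 125.5942°
wrap2 = π + 2β = 234.4058°

wrap2=234.41_deg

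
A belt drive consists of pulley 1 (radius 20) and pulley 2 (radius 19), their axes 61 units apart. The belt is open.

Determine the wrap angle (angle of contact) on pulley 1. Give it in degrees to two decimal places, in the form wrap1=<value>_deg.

wrap1=181.88_deg

open belt: β = asin((r2−r1)/C) = asin(-1/61) = -0.9393°
wrap1 = π − 2β = 181.8786°
wrap2 = π + 2β = 178.1214°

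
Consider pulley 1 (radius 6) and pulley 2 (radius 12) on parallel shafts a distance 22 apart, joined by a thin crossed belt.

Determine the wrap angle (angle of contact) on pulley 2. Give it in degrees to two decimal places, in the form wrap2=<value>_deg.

crossed belt: β = asin((r1+r2)/C) = asin(18/22) = 54.9032°
wrap1 = wrap2 = π + 2β = 289.8064°

wrap2=289.81_deg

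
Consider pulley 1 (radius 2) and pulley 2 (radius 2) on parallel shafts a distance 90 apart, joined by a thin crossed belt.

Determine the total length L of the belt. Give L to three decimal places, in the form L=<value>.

L=192.744

crossed belt: β = asin((r1+r2)/C) = asin(4/90) = 2.5473°
wrap1 = wrap2 = π + 2β = 185.0946°
tangent length = C·cosβ = 89.9111
L = (r1+r2)·wrap + 2·C·cosβ = 4·3.2305 + 2·89.9111 = 192.7442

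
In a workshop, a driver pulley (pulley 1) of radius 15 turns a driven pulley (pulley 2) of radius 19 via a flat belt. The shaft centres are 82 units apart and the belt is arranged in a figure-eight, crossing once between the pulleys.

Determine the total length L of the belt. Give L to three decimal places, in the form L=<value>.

crossed belt: β = asin((r1+r2)/C) = asin(34/82) = 24.4963°
wrap1 = wrap2 = π + 2β = 228.9926°
tangent length = C·cosβ = 74.6190
L = (r1+r2)·wrap + 2·C·cosβ = 34·3.9967 + 2·74.6190 = 285.1250

L=285.125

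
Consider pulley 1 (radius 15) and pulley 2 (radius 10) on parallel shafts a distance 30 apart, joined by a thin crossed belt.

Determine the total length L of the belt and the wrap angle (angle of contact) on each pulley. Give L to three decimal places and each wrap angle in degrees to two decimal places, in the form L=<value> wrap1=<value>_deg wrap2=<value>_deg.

L=160.962 wrap1=292.89_deg wrap2=292.89_deg

crossed belt: β = asin((r1+r2)/C) = asin(25/30) = 56.4427°
wrap1 = wrap2 = π + 2β = 292.8854°
tangent length = C·cosβ = 16.5831
L = (r1+r2)·wrap + 2·C·cosβ = 25·5.1118 + 2·16.5831 = 160.9616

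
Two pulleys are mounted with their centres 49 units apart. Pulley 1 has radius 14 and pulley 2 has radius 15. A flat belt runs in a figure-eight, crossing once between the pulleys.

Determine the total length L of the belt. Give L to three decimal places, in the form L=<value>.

L=206.833

crossed belt: β = asin((r1+r2)/C) = asin(29/49) = 36.2875°
wrap1 = wrap2 = π + 2β = 252.5749°
tangent length = C·cosβ = 39.4968
L = (r1+r2)·wrap + 2·C·cosβ = 29·4.4083 + 2·39.4968 = 206.8333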